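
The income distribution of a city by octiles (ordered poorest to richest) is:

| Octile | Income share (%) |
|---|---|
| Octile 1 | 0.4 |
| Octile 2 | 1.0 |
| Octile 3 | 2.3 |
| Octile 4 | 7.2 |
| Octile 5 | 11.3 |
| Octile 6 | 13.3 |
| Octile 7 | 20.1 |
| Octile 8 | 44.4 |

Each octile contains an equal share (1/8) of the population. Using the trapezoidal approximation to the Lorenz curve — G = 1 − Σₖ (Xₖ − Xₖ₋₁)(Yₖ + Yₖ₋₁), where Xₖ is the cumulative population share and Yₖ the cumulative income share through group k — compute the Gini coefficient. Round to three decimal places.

Cumulative income shares Yₖ: 0.0040, 0.0140, 0.0370, 0.1090, 0.2220, 0.3550, 0.5560, 1.0000
Σ (Xₖ−Xₖ₋₁)(Yₖ+Yₖ₋₁) = (1/8)(0.0040+0.0000) + (1/8)(0.0140+0.0040) + (1/8)(0.0370+0.0140) + (1/8)(0.1090+0.0370) + (1/8)(0.2220+0.1090) + (1/8)(0.3550+0.2220) + (1/8)(0.5560+0.3550) + (1/8)(1.0000+0.5560)
  = 0.0005 + 0.0023 + 0.0064 + 0.0183 + 0.0414 + 0.0721 + 0.1139 + 0.1945 = 0.4493
G = 1 − 0.4493 = 0.5507

0.551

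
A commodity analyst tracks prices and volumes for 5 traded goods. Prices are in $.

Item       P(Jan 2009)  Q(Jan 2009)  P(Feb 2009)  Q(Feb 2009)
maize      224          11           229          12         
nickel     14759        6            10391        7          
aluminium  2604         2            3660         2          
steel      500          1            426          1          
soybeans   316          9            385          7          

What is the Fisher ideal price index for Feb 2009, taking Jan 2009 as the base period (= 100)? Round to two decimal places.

75.91

Laspeyres component (base-period weights):
ΣP(Feb 2009)Q(Jan 2009) = 229×11 + 10391×6 + 3660×2 + 426×1 + 385×9 = 2519 + 62346 + 7320 + 426 + 3465 = 76076
ΣP(Jan 2009)Q(Jan 2009) = 224×11 + 14759×6 + 2604×2 + 500×1 + 316×9 = 2464 + 88554 + 5208 + 500 + 2844 = 99570
L = 76076 / 99570 × 100 = 76.4045
Paasche component (current-period weights):
ΣP(Feb 2009)Q(Feb 2009) = 229×12 + 10391×7 + 3660×2 + 426×1 + 385×7 = 2748 + 72737 + 7320 + 426 + 2695 = 85926
ΣP(Jan 2009)Q(Feb 2009) = 224×12 + 14759×7 + 2604×2 + 500×1 + 316×7 = 2688 + 103313 + 5208 + 500 + 2212 = 113921
P = 85926 / 113921 × 100 = 75.4260
Fisher = √(L × P) = √(76.4045 × 75.4260) = 75.9137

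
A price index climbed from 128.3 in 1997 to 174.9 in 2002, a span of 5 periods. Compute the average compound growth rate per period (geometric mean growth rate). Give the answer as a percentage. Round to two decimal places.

Growth factor = (174.9/128.3)^(1/5) = (1.363211)^(1/5) = 1.063929
Growth rate = 1.063929 − 1 = 0.063929 = 6.3929%

6.39%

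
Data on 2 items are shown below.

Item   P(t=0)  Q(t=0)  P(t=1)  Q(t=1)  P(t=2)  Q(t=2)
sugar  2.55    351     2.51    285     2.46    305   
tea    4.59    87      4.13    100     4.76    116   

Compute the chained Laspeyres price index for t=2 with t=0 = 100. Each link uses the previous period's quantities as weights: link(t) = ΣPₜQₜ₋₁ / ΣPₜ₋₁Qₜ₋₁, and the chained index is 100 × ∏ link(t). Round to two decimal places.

Link t=0→t=1:
ΣP(t=1)Q(t=0) = 2.51×351 + 4.13×87 = 881.01 + 359.31 = 1240.32
ΣP(t=0)Q(t=0) = 2.55×351 + 4.59×87 = 895.05 + 399.33 = 1294.38
link = 1240.32/1294.38 = 0.958235
Link t=1→t=2:
ΣP(t=2)Q(t=1) = 2.46×285 + 4.76×100 = 701.1 + 476 = 1177.1
ΣP(t=1)Q(t=1) = 2.51×285 + 4.13×100 = 715.35 + 413 = 1128.35
link = 1177.1/1128.35 = 1.043205
Chained index = 100 × 0.958235 × 1.043205 = 99.9635

99.96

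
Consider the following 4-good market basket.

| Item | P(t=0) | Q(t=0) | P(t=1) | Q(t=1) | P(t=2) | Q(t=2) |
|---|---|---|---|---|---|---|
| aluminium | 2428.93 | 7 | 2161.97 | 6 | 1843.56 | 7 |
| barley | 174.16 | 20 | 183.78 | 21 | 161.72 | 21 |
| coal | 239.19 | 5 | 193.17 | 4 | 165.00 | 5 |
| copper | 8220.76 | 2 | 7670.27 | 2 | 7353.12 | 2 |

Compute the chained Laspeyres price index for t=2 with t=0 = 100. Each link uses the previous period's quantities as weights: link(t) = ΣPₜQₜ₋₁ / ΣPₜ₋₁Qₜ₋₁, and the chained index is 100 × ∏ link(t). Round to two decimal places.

83.39

Link t=0→t=1:
ΣP(t=1)Q(t=0) = 2161.97×7 + 183.78×20 + 193.17×5 + 7670.27×2 = 15133.79 + 3675.6 + 965.85 + 15340.54 = 35115.78
ΣP(t=0)Q(t=0) = 2428.93×7 + 174.16×20 + 239.19×5 + 8220.76×2 = 17002.51 + 3483.2 + 1195.95 + 16441.52 = 38123.18
link = 35115.78/38123.18 = 0.921114
Link t=1→t=2:
ΣP(t=2)Q(t=1) = 1843.56×6 + 161.72×21 + 165.00×4 + 7353.12×2 = 11061.36 + 3396.12 + 660 + 14706.24 = 29823.72
ΣP(t=1)Q(t=1) = 2161.97×6 + 183.78×21 + 193.17×4 + 7670.27×2 = 12971.82 + 3859.38 + 772.68 + 15340.54 = 32944.42
link = 29823.72/32944.42 = 0.905274
Chained index = 100 × 0.921114 × 0.905274 = 83.3860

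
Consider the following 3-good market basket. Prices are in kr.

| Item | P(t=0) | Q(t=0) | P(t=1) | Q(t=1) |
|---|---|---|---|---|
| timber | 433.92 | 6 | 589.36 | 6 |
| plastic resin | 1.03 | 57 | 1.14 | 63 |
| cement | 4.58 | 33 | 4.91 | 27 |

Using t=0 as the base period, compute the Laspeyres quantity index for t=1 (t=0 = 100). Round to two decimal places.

99.24

Laspeyres quantity index uses base-period prices as weights.
ΣP(t=0)·Q(t=1) = 433.92×6 + 1.03×63 + 4.58×27 = 2603.52 + 64.89 + 123.66 = 2792.07
ΣP(t=0)·Q(t=0) = 433.92×6 + 1.03×57 + 4.58×33 = 2603.52 + 58.71 + 151.14 = 2813.37
Index = 2792.07 / 2813.37 × 100 = 99.2429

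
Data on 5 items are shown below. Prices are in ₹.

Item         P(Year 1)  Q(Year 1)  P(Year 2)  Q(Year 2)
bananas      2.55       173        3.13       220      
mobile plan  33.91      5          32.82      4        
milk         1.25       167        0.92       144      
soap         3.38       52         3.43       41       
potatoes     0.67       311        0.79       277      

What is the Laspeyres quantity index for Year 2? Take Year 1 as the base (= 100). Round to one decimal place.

Laspeyres quantity index uses base-period prices as weights.
ΣP(Year 1)·Q(Year 2) = 2.55×220 + 33.91×4 + 1.25×144 + 3.38×41 + 0.67×277 = 561 + 135.64 + 180 + 138.58 + 185.59 = 1200.81
ΣP(Year 1)·Q(Year 1) = 2.55×173 + 33.91×5 + 1.25×167 + 3.38×52 + 0.67×311 = 441.15 + 169.55 + 208.75 + 175.76 + 208.37 = 1203.58
Index = 1200.81 / 1203.58 × 100 = 99.7699

99.8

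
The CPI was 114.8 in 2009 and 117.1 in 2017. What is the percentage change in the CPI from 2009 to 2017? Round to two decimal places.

Change = (117.1 − 114.8) / 114.8 × 100
       = 2.3 / 114.8 × 100 = 2.0035%

2.00%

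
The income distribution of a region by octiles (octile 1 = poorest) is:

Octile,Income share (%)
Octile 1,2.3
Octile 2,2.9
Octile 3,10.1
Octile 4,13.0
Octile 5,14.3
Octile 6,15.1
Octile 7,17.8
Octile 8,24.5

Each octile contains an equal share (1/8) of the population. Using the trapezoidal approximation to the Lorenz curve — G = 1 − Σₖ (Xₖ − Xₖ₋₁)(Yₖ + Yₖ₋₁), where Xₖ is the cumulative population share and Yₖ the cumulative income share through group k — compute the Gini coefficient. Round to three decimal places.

0.308

Cumulative income shares Yₖ: 0.0230, 0.0520, 0.1530, 0.2830, 0.4260, 0.5770, 0.7550, 1.0000
Σ (Xₖ−Xₖ₋₁)(Yₖ+Yₖ₋₁) = (1/8)(0.0230+0.0000) + (1/8)(0.0520+0.0230) + (1/8)(0.1530+0.0520) + (1/8)(0.2830+0.1530) + (1/8)(0.4260+0.2830) + (1/8)(0.5770+0.4260) + (1/8)(0.7550+0.5770) + (1/8)(1.0000+0.7550)
  = 0.0029 + 0.0094 + 0.0256 + 0.0545 + 0.0886 + 0.1254 + 0.1665 + 0.2194 = 0.6923
G = 1 − 0.6923 = 0.3077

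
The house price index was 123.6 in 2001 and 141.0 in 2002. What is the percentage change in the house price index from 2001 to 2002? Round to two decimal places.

Change = (141.0 − 123.6) / 123.6 × 100
       = 17.4 / 123.6 × 100 = 14.0777%

14.08%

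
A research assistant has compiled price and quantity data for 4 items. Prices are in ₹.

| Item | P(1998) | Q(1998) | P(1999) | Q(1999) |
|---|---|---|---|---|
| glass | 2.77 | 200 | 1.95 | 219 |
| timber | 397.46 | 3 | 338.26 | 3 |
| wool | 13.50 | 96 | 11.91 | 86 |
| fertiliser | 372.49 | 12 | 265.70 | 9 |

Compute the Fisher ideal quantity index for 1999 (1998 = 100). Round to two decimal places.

Laspeyres component (base-period weights):
ΣP(1998)Q(1999) = 2.77×219 + 397.46×3 + 13.50×86 + 372.49×9 = 606.63 + 1192.38 + 1161 + 3352.41 = 6312.42
ΣP(1998)Q(1998) = 2.77×200 + 397.46×3 + 13.50×96 + 372.49×12 = 554 + 1192.38 + 1296 + 4469.88 = 7512.26
L = 6312.42 / 7512.26 × 100 = 84.0282
Paasche component (current-period weights):
ΣP(1999)Q(1999) = 1.95×219 + 338.26×3 + 11.91×86 + 265.70×9 = 427.05 + 1014.78 + 1024.26 + 2391.3 = 4857.39
ΣP(1999)Q(1998) = 1.95×200 + 338.26×3 + 11.91×96 + 265.70×12 = 390 + 1014.78 + 1143.36 + 3188.4 = 5736.54
P = 4857.39 / 5736.54 × 100 = 84.6746
Fisher = √(L × P) = √(84.0282 × 84.6746) = 84.3508

84.35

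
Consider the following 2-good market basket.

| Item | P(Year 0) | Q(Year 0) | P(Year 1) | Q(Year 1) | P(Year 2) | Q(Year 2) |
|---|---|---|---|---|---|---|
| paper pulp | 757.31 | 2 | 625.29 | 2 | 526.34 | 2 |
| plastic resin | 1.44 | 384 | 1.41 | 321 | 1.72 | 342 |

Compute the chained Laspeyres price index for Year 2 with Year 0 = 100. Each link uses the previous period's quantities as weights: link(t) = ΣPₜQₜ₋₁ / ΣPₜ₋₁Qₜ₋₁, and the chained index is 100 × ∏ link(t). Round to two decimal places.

81.67

Link Year 0→Year 1:
ΣP(Year 1)Q(Year 0) = 625.29×2 + 1.41×384 = 1250.58 + 541.44 = 1792.02
ΣP(Year 0)Q(Year 0) = 757.31×2 + 1.44×384 = 1514.62 + 552.96 = 2067.58
link = 1792.02/2067.58 = 0.866723
Link Year 1→Year 2:
ΣP(Year 2)Q(Year 1) = 526.34×2 + 1.72×321 = 1052.68 + 552.12 = 1604.8
ΣP(Year 1)Q(Year 1) = 625.29×2 + 1.41×321 = 1250.58 + 452.61 = 1703.19
link = 1604.8/1703.19 = 0.942232
Chained index = 100 × 0.866723 × 0.942232 = 81.6654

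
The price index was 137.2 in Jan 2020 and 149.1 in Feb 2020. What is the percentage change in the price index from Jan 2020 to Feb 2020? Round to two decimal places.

Change = (149.1 − 137.2) / 137.2 × 100
       = 11.9 / 137.2 × 100 = 8.6735%

8.67%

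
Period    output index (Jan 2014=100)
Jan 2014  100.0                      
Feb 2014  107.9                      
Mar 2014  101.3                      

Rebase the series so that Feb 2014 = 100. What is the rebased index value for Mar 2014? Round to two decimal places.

Rebased(Mar 2014) = 101.3 / 107.9 × 100 = 93.8832

93.88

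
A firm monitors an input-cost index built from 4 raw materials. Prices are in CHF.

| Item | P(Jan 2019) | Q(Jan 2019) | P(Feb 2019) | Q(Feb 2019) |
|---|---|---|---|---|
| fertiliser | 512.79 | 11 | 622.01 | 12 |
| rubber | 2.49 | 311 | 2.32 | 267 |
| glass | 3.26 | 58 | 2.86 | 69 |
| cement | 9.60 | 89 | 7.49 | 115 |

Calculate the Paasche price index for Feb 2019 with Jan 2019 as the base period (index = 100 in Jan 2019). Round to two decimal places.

Paasche price index uses current-period quantities as weights.
ΣP(Feb 2019)·Q(Feb 2019) = 622.01×12 + 2.32×267 + 2.86×69 + 7.49×115 = 7464.12 + 619.44 + 197.34 + 861.35 = 9142.25
ΣP(Jan 2019)·Q(Feb 2019) = 512.79×12 + 2.49×267 + 3.26×69 + 9.60×115 = 6153.48 + 664.83 + 224.94 + 1104 = 8147.25
Index = 9142.25 / 8147.25 × 100 = 112.2127

112.21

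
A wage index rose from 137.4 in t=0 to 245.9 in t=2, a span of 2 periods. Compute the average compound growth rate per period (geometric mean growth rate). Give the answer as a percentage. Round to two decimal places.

33.78%

Growth factor = (245.9/137.4)^(1/2) = (1.789665)^(1/2) = 1.337784
Growth rate = 1.337784 − 1 = 0.337784 = 33.7784%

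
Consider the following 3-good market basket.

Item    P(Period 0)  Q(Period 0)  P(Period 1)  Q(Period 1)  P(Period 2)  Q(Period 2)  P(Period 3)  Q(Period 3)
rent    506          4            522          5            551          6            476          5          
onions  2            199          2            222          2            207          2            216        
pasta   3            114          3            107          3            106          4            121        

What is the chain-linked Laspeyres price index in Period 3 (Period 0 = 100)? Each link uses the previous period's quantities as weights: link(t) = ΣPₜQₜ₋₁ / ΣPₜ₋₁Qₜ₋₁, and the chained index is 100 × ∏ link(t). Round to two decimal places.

Link Period 0→Period 1:
ΣP(Period 1)Q(Period 0) = 522×4 + 2×199 + 3×114 = 2088 + 398 + 342 = 2828
ΣP(Period 0)Q(Period 0) = 506×4 + 2×199 + 3×114 = 2024 + 398 + 342 = 2764
link = 2828/2764 = 1.023155
Link Period 1→Period 2:
ΣP(Period 2)Q(Period 1) = 551×5 + 2×222 + 3×107 = 2755 + 444 + 321 = 3520
ΣP(Period 1)Q(Period 1) = 522×5 + 2×222 + 3×107 = 2610 + 444 + 321 = 3375
link = 3520/3375 = 1.042963
Link Period 2→Period 3:
ΣP(Period 3)Q(Period 2) = 476×6 + 2×207 + 4×106 = 2856 + 414 + 424 = 3694
ΣP(Period 2)Q(Period 2) = 551×6 + 2×207 + 3×106 = 3306 + 414 + 318 = 4038
link = 3694/4038 = 0.914809
Chained index = 100 × 1.023155 × 1.042963 × 0.914809 = 97.6205

97.62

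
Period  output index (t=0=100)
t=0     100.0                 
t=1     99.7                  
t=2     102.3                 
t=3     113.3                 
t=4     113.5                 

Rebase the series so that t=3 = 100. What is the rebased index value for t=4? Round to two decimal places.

Rebased(t=4) = 113.5 / 113.3 × 100 = 100.1765

100.18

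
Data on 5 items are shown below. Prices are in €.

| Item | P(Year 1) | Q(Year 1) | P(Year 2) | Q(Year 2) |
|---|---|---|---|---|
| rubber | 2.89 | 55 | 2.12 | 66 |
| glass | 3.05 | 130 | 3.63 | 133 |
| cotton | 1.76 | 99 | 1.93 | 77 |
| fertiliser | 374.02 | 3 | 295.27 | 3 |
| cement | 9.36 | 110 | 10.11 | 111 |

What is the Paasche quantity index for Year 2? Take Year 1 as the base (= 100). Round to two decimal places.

Paasche quantity index uses current-period prices as weights.
ΣP(Year 2)·Q(Year 2) = 2.12×66 + 3.63×133 + 1.93×77 + 295.27×3 + 10.11×111 = 139.92 + 482.79 + 148.61 + 885.81 + 1122.21 = 2779.34
ΣP(Year 2)·Q(Year 1) = 2.12×55 + 3.63×130 + 1.93×99 + 295.27×3 + 10.11×110 = 116.6 + 471.9 + 191.07 + 885.81 + 1112.1 = 2777.48
Index = 2779.34 / 2777.48 × 100 = 100.0670

100.07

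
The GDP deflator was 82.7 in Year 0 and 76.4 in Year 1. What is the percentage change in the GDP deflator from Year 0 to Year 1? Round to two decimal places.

Change = (76.4 − 82.7) / 82.7 × 100
       = -6.3 / 82.7 × 100 = -7.6179%

-7.62%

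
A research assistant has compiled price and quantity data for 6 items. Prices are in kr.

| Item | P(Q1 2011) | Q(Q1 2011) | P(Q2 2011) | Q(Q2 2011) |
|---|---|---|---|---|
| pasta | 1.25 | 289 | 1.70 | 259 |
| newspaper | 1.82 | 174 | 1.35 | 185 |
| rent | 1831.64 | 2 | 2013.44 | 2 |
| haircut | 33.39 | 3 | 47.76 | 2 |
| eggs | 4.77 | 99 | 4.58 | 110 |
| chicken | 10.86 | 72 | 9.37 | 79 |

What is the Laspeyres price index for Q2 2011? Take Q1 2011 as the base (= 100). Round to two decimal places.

Laspeyres price index uses base-period quantities as weights.
ΣP(Q2 2011)·Q(Q1 2011) = 1.70×289 + 1.35×174 + 2013.44×2 + 47.76×3 + 4.58×99 + 9.37×72 = 491.3 + 234.9 + 4026.88 + 143.28 + 453.42 + 674.64 = 6024.42
ΣP(Q1 2011)·Q(Q1 2011) = 1.25×289 + 1.82×174 + 1831.64×2 + 33.39×3 + 4.77×99 + 10.86×72 = 361.25 + 316.68 + 3663.28 + 100.17 + 472.23 + 781.92 = 5695.53
Index = 6024.42 / 5695.53 × 100 = 105.7745

105.77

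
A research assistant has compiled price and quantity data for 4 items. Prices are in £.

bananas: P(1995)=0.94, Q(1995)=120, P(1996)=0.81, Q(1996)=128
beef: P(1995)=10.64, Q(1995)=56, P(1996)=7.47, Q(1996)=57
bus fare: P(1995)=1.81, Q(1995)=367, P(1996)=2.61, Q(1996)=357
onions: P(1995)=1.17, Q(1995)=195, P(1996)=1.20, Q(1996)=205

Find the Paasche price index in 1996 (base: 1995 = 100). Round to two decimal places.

105.85

Paasche price index uses current-period quantities as weights.
ΣP(1996)·Q(1996) = 0.81×128 + 7.47×57 + 2.61×357 + 1.20×205 = 103.68 + 425.79 + 931.77 + 246 = 1707.24
ΣP(1995)·Q(1996) = 0.94×128 + 10.64×57 + 1.81×357 + 1.17×205 = 120.32 + 606.48 + 646.17 + 239.85 = 1612.82
Index = 1707.24 / 1612.82 × 100 = 105.8543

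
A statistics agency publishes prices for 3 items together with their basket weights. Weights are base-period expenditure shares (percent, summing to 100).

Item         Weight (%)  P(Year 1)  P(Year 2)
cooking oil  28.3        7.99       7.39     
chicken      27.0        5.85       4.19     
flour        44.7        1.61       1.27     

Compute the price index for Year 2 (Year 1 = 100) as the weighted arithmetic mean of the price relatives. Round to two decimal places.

cooking oil: 28.3 × (7.39/7.99) = 28.3 × 0.924906 = 26.1748
chicken: 27.0 × (4.19/5.85) = 27.0 × 0.716239 = 19.3385
flour: 44.7 × (1.27/1.61) = 44.7 × 0.788820 = 35.2602
Index = Σ wᵢ·(p₁ᵢ/p₀ᵢ) = 26.1748 + 19.3385 + 35.2602 = 80.7736

80.77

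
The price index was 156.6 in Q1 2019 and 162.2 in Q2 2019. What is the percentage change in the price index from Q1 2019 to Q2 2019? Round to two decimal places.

Change = (162.2 − 156.6) / 156.6 × 100
       = 5.6 / 156.6 × 100 = 3.5760%

3.58%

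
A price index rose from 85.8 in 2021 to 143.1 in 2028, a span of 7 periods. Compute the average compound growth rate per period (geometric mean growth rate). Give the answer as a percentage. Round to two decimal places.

Growth factor = (143.1/85.8)^(1/7) = (1.667832)^(1/7) = 1.075811
Growth rate = 1.075811 − 1 = 0.075811 = 7.5811%

7.58%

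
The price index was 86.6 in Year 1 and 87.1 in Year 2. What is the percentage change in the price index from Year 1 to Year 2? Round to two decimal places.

Change = (87.1 − 86.6) / 86.6 × 100
       = 0.5 / 86.6 × 100 = 0.5774%

0.58%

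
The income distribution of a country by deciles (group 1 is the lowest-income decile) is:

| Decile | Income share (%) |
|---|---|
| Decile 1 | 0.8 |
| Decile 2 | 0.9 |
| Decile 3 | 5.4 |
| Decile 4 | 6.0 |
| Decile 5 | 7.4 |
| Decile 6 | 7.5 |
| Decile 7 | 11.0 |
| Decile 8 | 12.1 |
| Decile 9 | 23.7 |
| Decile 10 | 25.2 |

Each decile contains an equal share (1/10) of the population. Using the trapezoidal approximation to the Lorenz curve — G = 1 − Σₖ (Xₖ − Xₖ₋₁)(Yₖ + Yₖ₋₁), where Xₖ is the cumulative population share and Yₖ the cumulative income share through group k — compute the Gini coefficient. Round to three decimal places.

Cumulative income shares Yₖ: 0.0080, 0.0170, 0.0710, 0.1310, 0.2050, 0.2800, 0.3900, 0.5110, 0.7480, 1.0000
Σ (Xₖ−Xₖ₋₁)(Yₖ+Yₖ₋₁) = (1/10)(0.0080+0.0000) + (1/10)(0.0170+0.0080) + (1/10)(0.0710+0.0170) + (1/10)(0.1310+0.0710) + (1/10)(0.2050+0.1310) + (1/10)(0.2800+0.2050) + (1/10)(0.3900+0.2800) + (1/10)(0.5110+0.3900) + (1/10)(0.7480+0.5110) + (1/10)(1.0000+0.7480)
  = 0.0008 + 0.0025 + 0.0088 + 0.0202 + 0.0336 + 0.0485 + 0.0670 + 0.0901 + 0.1259 + 0.1748 = 0.5722
G = 1 − 0.5722 = 0.4278

0.428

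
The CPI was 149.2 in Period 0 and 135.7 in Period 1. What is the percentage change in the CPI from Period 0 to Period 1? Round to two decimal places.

-9.05%

Change = (135.7 − 149.2) / 149.2 × 100
       = -13.5 / 149.2 × 100 = -9.0483%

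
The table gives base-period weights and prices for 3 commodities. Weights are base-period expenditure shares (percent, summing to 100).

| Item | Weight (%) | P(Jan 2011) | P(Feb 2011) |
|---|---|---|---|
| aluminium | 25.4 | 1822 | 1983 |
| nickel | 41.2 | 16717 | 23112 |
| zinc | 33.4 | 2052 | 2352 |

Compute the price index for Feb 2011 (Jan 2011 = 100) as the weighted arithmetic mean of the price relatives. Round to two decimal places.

122.89

aluminium: 25.4 × (1983/1822) = 25.4 × 1.088364 = 27.6445
nickel: 41.2 × (23112/16717) = 41.2 × 1.382545 = 56.9608
zinc: 33.4 × (2352/2052) = 33.4 × 1.146199 = 38.2830
Index = Σ wᵢ·(p₁ᵢ/p₀ᵢ) = 27.6445 + 56.9608 + 38.2830 = 122.8883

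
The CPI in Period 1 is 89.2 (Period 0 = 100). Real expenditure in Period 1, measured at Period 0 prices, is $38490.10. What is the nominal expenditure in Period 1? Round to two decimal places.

34333.17

Nominal = Real × (Index/100) = 38490.10 × (89.2/100)
        = 38490.10 × 0.892 = 34333.1692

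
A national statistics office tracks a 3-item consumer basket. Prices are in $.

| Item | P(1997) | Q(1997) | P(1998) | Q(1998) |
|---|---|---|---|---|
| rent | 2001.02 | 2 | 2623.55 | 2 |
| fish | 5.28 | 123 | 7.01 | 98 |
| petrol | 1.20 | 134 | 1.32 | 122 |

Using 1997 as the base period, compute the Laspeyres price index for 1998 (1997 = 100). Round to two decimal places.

130.63

Laspeyres price index uses base-period quantities as weights.
ΣP(1998)·Q(1997) = 2623.55×2 + 7.01×123 + 1.32×134 = 5247.1 + 862.23 + 176.88 = 6286.21
ΣP(1997)·Q(1997) = 2001.02×2 + 5.28×123 + 1.20×134 = 4002.04 + 649.44 + 160.8 = 4812.28
Index = 6286.21 / 4812.28 × 100 = 130.6285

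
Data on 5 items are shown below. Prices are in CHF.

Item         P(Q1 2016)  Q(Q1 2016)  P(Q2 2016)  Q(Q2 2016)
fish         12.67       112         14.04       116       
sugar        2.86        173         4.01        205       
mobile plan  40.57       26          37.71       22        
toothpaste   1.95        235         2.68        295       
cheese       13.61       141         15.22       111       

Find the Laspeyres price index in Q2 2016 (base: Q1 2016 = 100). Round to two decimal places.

112.66

Laspeyres price index uses base-period quantities as weights.
ΣP(Q2 2016)·Q(Q1 2016) = 14.04×112 + 4.01×173 + 37.71×26 + 2.68×235 + 15.22×141 = 1572.48 + 693.73 + 980.46 + 629.8 + 2146.02 = 6022.49
ΣP(Q1 2016)·Q(Q1 2016) = 12.67×112 + 2.86×173 + 40.57×26 + 1.95×235 + 13.61×141 = 1419.04 + 494.78 + 1054.82 + 458.25 + 1919.01 = 5345.9
Index = 6022.49 / 5345.9 × 100 = 112.6562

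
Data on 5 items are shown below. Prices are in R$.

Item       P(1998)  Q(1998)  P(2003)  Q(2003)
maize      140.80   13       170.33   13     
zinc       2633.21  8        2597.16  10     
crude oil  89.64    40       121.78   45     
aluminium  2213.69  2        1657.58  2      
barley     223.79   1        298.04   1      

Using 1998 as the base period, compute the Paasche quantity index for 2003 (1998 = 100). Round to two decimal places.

Paasche quantity index uses current-period prices as weights.
ΣP(2003)·Q(2003) = 170.33×13 + 2597.16×10 + 121.78×45 + 1657.58×2 + 298.04×1 = 2214.29 + 25971.6 + 5480.1 + 3315.16 + 298.04 = 37279.19
ΣP(2003)·Q(1998) = 170.33×13 + 2597.16×8 + 121.78×40 + 1657.58×2 + 298.04×1 = 2214.29 + 20777.28 + 4871.2 + 3315.16 + 298.04 = 31475.97
Index = 37279.19 / 31475.97 × 100 = 118.4370

118.44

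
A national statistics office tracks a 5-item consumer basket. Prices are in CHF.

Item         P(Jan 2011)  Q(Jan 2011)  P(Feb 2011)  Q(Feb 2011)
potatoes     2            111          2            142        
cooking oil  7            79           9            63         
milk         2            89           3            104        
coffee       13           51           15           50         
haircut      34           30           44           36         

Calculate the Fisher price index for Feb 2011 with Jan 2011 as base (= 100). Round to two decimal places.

124.60

Laspeyres component (base-period weights):
ΣP(Feb 2011)Q(Jan 2011) = 2×111 + 9×79 + 3×89 + 15×51 + 44×30 = 222 + 711 + 267 + 765 + 1320 = 3285
ΣP(Jan 2011)Q(Jan 2011) = 2×111 + 7×79 + 2×89 + 13×51 + 34×30 = 222 + 553 + 178 + 663 + 1020 = 2636
L = 3285 / 2636 × 100 = 124.6206
Paasche component (current-period weights):
ΣP(Feb 2011)Q(Feb 2011) = 2×142 + 9×63 + 3×104 + 15×50 + 44×36 = 284 + 567 + 312 + 750 + 1584 = 3497
ΣP(Jan 2011)Q(Feb 2011) = 2×142 + 7×63 + 2×104 + 13×50 + 34×36 = 284 + 441 + 208 + 650 + 1224 = 2807
P = 3497 / 2807 × 100 = 124.5814
Fisher = √(L × P) = √(124.6206 × 124.5814) = 124.6010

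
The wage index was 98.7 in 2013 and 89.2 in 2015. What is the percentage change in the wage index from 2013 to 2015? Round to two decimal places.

-9.63%

Change = (89.2 − 98.7) / 98.7 × 100
       = -9.5 / 98.7 × 100 = -9.6251%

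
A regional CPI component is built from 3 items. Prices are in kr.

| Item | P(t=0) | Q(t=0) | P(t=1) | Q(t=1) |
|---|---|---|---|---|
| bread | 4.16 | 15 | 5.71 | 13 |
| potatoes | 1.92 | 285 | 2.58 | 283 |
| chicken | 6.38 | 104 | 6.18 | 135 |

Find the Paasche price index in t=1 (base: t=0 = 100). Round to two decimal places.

Paasche price index uses current-period quantities as weights.
ΣP(t=1)·Q(t=1) = 5.71×13 + 2.58×283 + 6.18×135 = 74.23 + 730.14 + 834.3 = 1638.67
ΣP(t=0)·Q(t=1) = 4.16×13 + 1.92×283 + 6.38×135 = 54.08 + 543.36 + 861.3 = 1458.74
Index = 1638.67 / 1458.74 × 100 = 112.3346

112.33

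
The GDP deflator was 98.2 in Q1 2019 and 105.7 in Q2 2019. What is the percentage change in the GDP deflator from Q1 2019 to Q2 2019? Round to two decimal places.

7.64%

Change = (105.7 − 98.2) / 98.2 × 100
       = 7.5 / 98.2 × 100 = 7.6375%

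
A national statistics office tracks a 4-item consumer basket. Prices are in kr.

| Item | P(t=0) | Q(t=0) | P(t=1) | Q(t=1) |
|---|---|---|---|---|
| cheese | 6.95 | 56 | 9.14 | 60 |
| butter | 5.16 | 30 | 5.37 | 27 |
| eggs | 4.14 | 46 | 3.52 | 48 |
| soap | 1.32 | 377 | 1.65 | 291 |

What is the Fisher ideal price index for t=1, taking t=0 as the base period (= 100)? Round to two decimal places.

Laspeyres component (base-period weights):
ΣP(t=1)Q(t=0) = 9.14×56 + 5.37×30 + 3.52×46 + 1.65×377 = 511.84 + 161.1 + 161.92 + 622.05 = 1456.91
ΣP(t=0)Q(t=0) = 6.95×56 + 5.16×30 + 4.14×46 + 1.32×377 = 389.2 + 154.8 + 190.44 + 497.64 = 1232.08
L = 1456.91 / 1232.08 × 100 = 118.2480
Paasche component (current-period weights):
ΣP(t=1)Q(t=1) = 9.14×60 + 5.37×27 + 3.52×48 + 1.65×291 = 548.4 + 144.99 + 168.96 + 480.15 = 1342.5
ΣP(t=0)Q(t=1) = 6.95×60 + 5.16×27 + 4.14×48 + 1.32×291 = 417 + 139.32 + 198.72 + 384.12 = 1139.16
P = 1342.5 / 1139.16 × 100 = 117.8500
Fisher = √(L × P) = √(118.2480 × 117.8500) = 118.0488

118.05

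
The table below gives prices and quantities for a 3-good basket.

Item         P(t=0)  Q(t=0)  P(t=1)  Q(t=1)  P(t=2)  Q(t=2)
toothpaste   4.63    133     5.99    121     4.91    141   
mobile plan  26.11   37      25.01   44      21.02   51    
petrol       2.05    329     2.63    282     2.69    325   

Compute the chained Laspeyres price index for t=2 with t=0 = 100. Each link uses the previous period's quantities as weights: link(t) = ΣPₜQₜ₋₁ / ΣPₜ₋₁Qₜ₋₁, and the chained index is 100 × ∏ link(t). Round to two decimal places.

101.75

Link t=0→t=1:
ΣP(t=1)Q(t=0) = 5.99×133 + 25.01×37 + 2.63×329 = 796.67 + 925.37 + 865.27 = 2587.31
ΣP(t=0)Q(t=0) = 4.63×133 + 26.11×37 + 2.05×329 = 615.79 + 966.07 + 674.45 = 2256.31
link = 2587.31/2256.31 = 1.146700
Link t=1→t=2:
ΣP(t=2)Q(t=1) = 4.91×121 + 21.02×44 + 2.69×282 = 594.11 + 924.88 + 758.58 = 2277.57
ΣP(t=1)Q(t=1) = 5.99×121 + 25.01×44 + 2.63×282 = 724.79 + 1100.44 + 741.66 = 2566.89
link = 2277.57/2566.89 = 0.887288
Chained index = 100 × 1.146700 × 0.887288 = 101.7453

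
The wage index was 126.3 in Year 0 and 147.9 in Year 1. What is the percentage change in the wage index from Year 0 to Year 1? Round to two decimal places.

17.10%

Change = (147.9 − 126.3) / 126.3 × 100
       = 21.6 / 126.3 × 100 = 17.1021%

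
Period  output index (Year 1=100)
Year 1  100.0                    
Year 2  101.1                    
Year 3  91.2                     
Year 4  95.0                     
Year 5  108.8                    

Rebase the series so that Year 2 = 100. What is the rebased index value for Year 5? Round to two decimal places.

107.62

Rebased(Year 5) = 108.8 / 101.1 × 100 = 107.6162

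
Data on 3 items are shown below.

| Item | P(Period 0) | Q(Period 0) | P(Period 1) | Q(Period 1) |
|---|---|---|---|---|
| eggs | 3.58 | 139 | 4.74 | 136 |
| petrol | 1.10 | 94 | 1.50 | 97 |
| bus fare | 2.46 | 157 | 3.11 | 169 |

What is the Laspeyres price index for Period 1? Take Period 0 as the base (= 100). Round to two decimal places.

Laspeyres price index uses base-period quantities as weights.
ΣP(Period 1)·Q(Period 0) = 4.74×139 + 1.50×94 + 3.11×157 = 658.86 + 141 + 488.27 = 1288.13
ΣP(Period 0)·Q(Period 0) = 3.58×139 + 1.10×94 + 2.46×157 = 497.62 + 103.4 + 386.22 = 987.24
Index = 1288.13 / 987.24 × 100 = 130.4779

130.48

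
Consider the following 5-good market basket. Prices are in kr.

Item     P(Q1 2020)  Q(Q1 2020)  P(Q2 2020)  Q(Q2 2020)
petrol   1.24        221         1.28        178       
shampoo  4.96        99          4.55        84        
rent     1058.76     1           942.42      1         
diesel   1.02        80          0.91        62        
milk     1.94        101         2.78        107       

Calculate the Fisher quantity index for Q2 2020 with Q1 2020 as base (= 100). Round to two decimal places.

Laspeyres component (base-period weights):
ΣP(Q1 2020)Q(Q2 2020) = 1.24×178 + 4.96×84 + 1058.76×1 + 1.02×62 + 1.94×107 = 220.72 + 416.64 + 1058.76 + 63.24 + 207.58 = 1966.94
ΣP(Q1 2020)Q(Q1 2020) = 1.24×221 + 4.96×99 + 1058.76×1 + 1.02×80 + 1.94×101 = 274.04 + 491.04 + 1058.76 + 81.6 + 195.94 = 2101.38
L = 1966.94 / 2101.38 × 100 = 93.6023
Paasche component (current-period weights):
ΣP(Q2 2020)Q(Q2 2020) = 1.28×178 + 4.55×84 + 942.42×1 + 0.91×62 + 2.78×107 = 227.84 + 382.2 + 942.42 + 56.42 + 297.46 = 1906.34
ΣP(Q2 2020)Q(Q1 2020) = 1.28×221 + 4.55×99 + 942.42×1 + 0.91×80 + 2.78×101 = 282.88 + 450.45 + 942.42 + 72.8 + 280.78 = 2029.33
P = 1906.34 / 2029.33 × 100 = 93.9394
Fisher = √(L × P) = √(93.6023 × 93.9394) = 93.7707

93.77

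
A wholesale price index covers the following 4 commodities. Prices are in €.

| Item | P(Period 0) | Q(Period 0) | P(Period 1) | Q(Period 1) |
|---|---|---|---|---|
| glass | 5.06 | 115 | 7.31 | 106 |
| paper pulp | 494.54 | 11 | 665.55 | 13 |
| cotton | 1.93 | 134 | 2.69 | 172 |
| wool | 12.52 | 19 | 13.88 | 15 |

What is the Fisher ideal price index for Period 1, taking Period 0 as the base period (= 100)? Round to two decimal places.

Laspeyres component (base-period weights):
ΣP(Period 1)Q(Period 0) = 7.31×115 + 665.55×11 + 2.69×134 + 13.88×19 = 840.65 + 7321.05 + 360.46 + 263.72 = 8785.88
ΣP(Period 0)Q(Period 0) = 5.06×115 + 494.54×11 + 1.93×134 + 12.52×19 = 581.9 + 5439.94 + 258.62 + 237.88 = 6518.34
L = 8785.88 / 6518.34 × 100 = 134.7871
Paasche component (current-period weights):
ΣP(Period 1)Q(Period 1) = 7.31×106 + 665.55×13 + 2.69×172 + 13.88×15 = 774.86 + 8652.15 + 462.68 + 208.2 = 10097.89
ΣP(Period 0)Q(Period 1) = 5.06×106 + 494.54×13 + 1.93×172 + 12.52×15 = 536.36 + 6429.02 + 331.96 + 187.8 = 7485.14
P = 10097.89 / 7485.14 × 100 = 134.9058
Fisher = √(L × P) = √(134.7871 × 134.9058) = 134.8464

134.85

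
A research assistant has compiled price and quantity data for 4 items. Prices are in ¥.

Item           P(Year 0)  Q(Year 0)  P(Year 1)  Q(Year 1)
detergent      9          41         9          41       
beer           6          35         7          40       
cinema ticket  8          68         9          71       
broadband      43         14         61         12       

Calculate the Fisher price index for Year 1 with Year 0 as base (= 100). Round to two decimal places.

Laspeyres component (base-period weights):
ΣP(Year 1)Q(Year 0) = 9×41 + 7×35 + 9×68 + 61×14 = 369 + 245 + 612 + 854 = 2080
ΣP(Year 0)Q(Year 0) = 9×41 + 6×35 + 8×68 + 43×14 = 369 + 210 + 544 + 602 = 1725
L = 2080 / 1725 × 100 = 120.5797
Paasche component (current-period weights):
ΣP(Year 1)Q(Year 1) = 9×41 + 7×40 + 9×71 + 61×12 = 369 + 280 + 639 + 732 = 2020
ΣP(Year 0)Q(Year 1) = 9×41 + 6×40 + 8×71 + 43×12 = 369 + 240 + 568 + 516 = 1693
P = 2020 / 1693 × 100 = 119.3148
Fisher = √(L × P) = √(120.5797 × 119.3148) = 119.9456

119.95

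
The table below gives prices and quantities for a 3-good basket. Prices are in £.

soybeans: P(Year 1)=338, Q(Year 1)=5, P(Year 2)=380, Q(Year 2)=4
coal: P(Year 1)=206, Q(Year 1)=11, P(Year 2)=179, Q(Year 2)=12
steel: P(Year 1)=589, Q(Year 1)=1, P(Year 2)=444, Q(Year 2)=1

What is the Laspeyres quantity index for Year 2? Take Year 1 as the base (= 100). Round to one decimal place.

Laspeyres quantity index uses base-period prices as weights.
ΣP(Year 1)·Q(Year 2) = 338×4 + 206×12 + 589×1 = 1352 + 2472 + 589 = 4413
ΣP(Year 1)·Q(Year 1) = 338×5 + 206×11 + 589×1 = 1690 + 2266 + 589 = 4545
Index = 4413 / 4545 × 100 = 97.0957

97.1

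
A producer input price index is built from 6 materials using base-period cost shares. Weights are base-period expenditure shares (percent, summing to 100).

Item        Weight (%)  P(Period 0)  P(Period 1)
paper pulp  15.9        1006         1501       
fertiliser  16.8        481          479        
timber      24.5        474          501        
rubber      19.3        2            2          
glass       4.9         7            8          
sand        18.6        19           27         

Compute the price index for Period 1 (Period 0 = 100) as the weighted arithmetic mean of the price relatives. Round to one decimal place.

paper pulp: 15.9 × (1501/1006) = 15.9 × 1.492048 = 23.7236
fertiliser: 16.8 × (479/481) = 16.8 × 0.995842 = 16.7301
timber: 24.5 × (501/474) = 24.5 × 1.056962 = 25.8956
rubber: 19.3 × (2/2) = 19.3 × 1.000000 = 19.3000
glass: 4.9 × (8/7) = 4.9 × 1.142857 = 5.6000
sand: 18.6 × (27/19) = 18.6 × 1.421053 = 26.4316
Index = Σ wᵢ·(p₁ᵢ/p₀ᵢ) = 23.7236 + 16.7301 + 25.8956 + 19.3000 + 5.6000 + 26.4316 = 117.6809

117.7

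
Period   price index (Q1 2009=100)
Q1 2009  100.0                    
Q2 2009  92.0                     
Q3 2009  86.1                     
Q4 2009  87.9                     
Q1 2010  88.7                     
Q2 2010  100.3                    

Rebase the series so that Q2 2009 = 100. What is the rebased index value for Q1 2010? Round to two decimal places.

96.41

Rebased(Q1 2010) = 88.7 / 92.0 × 100 = 96.4130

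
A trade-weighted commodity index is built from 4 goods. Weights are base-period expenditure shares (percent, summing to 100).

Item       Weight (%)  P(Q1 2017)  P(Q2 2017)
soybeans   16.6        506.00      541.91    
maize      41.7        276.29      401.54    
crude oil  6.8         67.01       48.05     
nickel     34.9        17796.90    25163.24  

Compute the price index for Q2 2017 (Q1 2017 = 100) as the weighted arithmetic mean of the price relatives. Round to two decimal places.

132.60

soybeans: 16.6 × (541.91/506.00) = 16.6 × 1.070968 = 17.7781
maize: 41.7 × (401.54/276.29) = 41.7 × 1.453328 = 60.6038
crude oil: 6.8 × (48.05/67.01) = 6.8 × 0.717057 = 4.8760
nickel: 34.9 × (25163.24/17796.90) = 34.9 × 1.413911 = 49.3455
Index = Σ wᵢ·(p₁ᵢ/p₀ᵢ) = 17.7781 + 60.6038 + 4.8760 + 49.3455 = 132.6034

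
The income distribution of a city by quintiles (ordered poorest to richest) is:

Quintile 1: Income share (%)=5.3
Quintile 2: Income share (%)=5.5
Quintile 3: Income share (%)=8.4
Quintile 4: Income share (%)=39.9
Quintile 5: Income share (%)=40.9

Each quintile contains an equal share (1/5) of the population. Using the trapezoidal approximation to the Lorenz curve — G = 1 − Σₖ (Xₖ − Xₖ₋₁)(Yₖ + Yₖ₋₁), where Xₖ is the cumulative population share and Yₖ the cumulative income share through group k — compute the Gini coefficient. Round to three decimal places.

Cumulative income shares Yₖ: 0.0530, 0.1080, 0.1920, 0.5910, 1.0000
Σ (Xₖ−Xₖ₋₁)(Yₖ+Yₖ₋₁) = (1/5)(0.0530+0.0000) + (1/5)(0.1080+0.0530) + (1/5)(0.1920+0.1080) + (1/5)(0.5910+0.1920) + (1/5)(1.0000+0.5910)
  = 0.0106 + 0.0322 + 0.0600 + 0.1566 + 0.3182 = 0.5776
G = 1 − 0.5776 = 0.4224

0.422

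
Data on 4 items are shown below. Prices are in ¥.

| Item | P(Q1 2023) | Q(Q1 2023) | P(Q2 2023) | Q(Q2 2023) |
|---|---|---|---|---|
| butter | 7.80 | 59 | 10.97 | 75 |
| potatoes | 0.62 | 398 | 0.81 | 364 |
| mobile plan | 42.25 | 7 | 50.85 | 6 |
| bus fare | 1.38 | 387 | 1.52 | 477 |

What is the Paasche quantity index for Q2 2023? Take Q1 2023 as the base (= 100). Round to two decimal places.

Paasche quantity index uses current-period prices as weights.
ΣP(Q2 2023)·Q(Q2 2023) = 10.97×75 + 0.81×364 + 50.85×6 + 1.52×477 = 822.75 + 294.84 + 305.1 + 725.04 = 2147.73
ΣP(Q2 2023)·Q(Q1 2023) = 10.97×59 + 0.81×398 + 50.85×7 + 1.52×387 = 647.23 + 322.38 + 355.95 + 588.24 = 1913.8
Index = 2147.73 / 1913.8 × 100 = 112.2233

112.22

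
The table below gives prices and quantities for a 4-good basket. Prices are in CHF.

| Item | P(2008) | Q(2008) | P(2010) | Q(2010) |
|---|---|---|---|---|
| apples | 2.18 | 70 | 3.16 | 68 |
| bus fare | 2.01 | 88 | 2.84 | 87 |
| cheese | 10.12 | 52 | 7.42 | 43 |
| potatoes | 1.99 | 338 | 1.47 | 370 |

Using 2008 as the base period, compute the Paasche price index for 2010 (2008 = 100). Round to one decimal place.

88.6

Paasche price index uses current-period quantities as weights.
ΣP(2010)·Q(2010) = 3.16×68 + 2.84×87 + 7.42×43 + 1.47×370 = 214.88 + 247.08 + 319.06 + 543.9 = 1324.92
ΣP(2008)·Q(2010) = 2.18×68 + 2.01×87 + 10.12×43 + 1.99×370 = 148.24 + 174.87 + 435.16 + 736.3 = 1494.57
Index = 1324.92 / 1494.57 × 100 = 88.6489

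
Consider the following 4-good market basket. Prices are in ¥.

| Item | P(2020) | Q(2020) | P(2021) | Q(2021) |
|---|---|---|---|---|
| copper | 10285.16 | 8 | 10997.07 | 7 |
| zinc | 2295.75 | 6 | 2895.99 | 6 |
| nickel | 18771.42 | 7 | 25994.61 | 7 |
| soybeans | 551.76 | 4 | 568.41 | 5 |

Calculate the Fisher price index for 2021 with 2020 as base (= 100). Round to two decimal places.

126.51

Laspeyres component (base-period weights):
ΣP(2021)Q(2020) = 10997.07×8 + 2895.99×6 + 25994.61×7 + 568.41×4 = 87976.56 + 17375.94 + 181962.27 + 2273.64 = 289588.41
ΣP(2020)Q(2020) = 10285.16×8 + 2295.75×6 + 18771.42×7 + 551.76×4 = 82281.28 + 13774.5 + 131399.94 + 2207.04 = 229662.76
L = 289588.41 / 229662.76 × 100 = 126.0929
Paasche component (current-period weights):
ΣP(2021)Q(2021) = 10997.07×7 + 2895.99×6 + 25994.61×7 + 568.41×5 = 76979.49 + 17375.94 + 181962.27 + 2842.05 = 279159.75
ΣP(2020)Q(2021) = 10285.16×7 + 2295.75×6 + 18771.42×7 + 551.76×5 = 71996.12 + 13774.5 + 131399.94 + 2758.8 = 219929.36
P = 279159.75 / 219929.36 × 100 = 126.9316
Fisher = √(L × P) = √(126.0929 × 126.9316) = 126.5115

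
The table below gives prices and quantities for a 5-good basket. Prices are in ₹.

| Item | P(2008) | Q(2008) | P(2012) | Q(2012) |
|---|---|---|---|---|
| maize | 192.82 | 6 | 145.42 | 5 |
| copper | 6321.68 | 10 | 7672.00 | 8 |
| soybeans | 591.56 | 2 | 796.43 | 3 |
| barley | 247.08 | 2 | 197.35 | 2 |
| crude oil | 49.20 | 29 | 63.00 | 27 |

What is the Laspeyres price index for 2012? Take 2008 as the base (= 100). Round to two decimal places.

120.64

Laspeyres price index uses base-period quantities as weights.
ΣP(2012)·Q(2008) = 145.42×6 + 7672.00×10 + 796.43×2 + 197.35×2 + 63.00×29 = 872.52 + 76720 + 1592.86 + 394.7 + 1827 = 81407.08
ΣP(2008)·Q(2008) = 192.82×6 + 6321.68×10 + 591.56×2 + 247.08×2 + 49.20×29 = 1156.92 + 63216.8 + 1183.12 + 494.16 + 1426.8 = 67477.8
Index = 81407.08 / 67477.8 × 100 = 120.6428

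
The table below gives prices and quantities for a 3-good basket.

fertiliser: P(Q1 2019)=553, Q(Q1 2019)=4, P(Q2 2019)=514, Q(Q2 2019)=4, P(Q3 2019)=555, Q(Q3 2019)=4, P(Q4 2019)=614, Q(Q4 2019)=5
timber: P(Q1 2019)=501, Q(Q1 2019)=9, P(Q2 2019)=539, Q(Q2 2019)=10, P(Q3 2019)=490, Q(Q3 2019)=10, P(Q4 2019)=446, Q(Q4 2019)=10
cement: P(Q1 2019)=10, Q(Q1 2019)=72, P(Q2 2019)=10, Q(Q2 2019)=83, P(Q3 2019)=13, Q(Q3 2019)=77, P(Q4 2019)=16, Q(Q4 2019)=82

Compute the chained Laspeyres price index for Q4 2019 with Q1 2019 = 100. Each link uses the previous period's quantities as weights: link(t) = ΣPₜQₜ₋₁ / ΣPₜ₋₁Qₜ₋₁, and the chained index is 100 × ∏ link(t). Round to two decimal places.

Link Q1 2019→Q2 2019:
ΣP(Q2 2019)Q(Q1 2019) = 514×4 + 539×9 + 10×72 = 2056 + 4851 + 720 = 7627
ΣP(Q1 2019)Q(Q1 2019) = 553×4 + 501×9 + 10×72 = 2212 + 4509 + 720 = 7441
link = 7627/7441 = 1.024997
Link Q2 2019→Q3 2019:
ΣP(Q3 2019)Q(Q2 2019) = 555×4 + 490×10 + 13×83 = 2220 + 4900 + 1079 = 8199
ΣP(Q2 2019)Q(Q2 2019) = 514×4 + 539×10 + 10×83 = 2056 + 5390 + 830 = 8276
link = 8199/8276 = 0.990696
Link Q3 2019→Q4 2019:
ΣP(Q4 2019)Q(Q3 2019) = 614×4 + 446×10 + 16×77 = 2456 + 4460 + 1232 = 8148
ΣP(Q3 2019)Q(Q3 2019) = 555×4 + 490×10 + 13×77 = 2220 + 4900 + 1001 = 8121
link = 8148/8121 = 1.003325
Chained index = 100 × 1.024997 × 0.990696 × 1.003325 = 101.8836

101.88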